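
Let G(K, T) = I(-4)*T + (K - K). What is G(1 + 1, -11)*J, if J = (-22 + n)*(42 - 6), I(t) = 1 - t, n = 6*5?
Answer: -15840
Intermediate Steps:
n = 30
G(K, T) = 5*T (G(K, T) = (1 - 1*(-4))*T + (K - K) = (1 + 4)*T + 0 = 5*T + 0 = 5*T)
J = 288 (J = (-22 + 30)*(42 - 6) = 8*36 = 288)
G(1 + 1, -11)*J = (5*(-11))*288 = -55*288 = -15840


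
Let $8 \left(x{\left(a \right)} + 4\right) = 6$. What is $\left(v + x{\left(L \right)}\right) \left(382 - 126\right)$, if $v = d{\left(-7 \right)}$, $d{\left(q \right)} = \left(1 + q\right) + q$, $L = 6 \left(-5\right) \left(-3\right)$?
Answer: $-4160$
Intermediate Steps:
$L = 90$ ($L = \left(-30\right) \left(-3\right) = 90$)
$d{\left(q \right)} = 1 + 2 q$
$v = -13$ ($v = 1 + 2 \left(-7\right) = 1 - 14 = -13$)
$x{\left(a \right)} = - \frac{13}{4}$ ($x{\left(a \right)} = -4 + \frac{1}{8} \cdot 6 = -4 + \frac{3}{4} = - \frac{13}{4}$)
$\left(v + x{\left(L \right)}\right) \left(382 - 126\right) = \left(-13 - \frac{13}{4}\right) \left(382 - 126\right) = \left(- \frac{65}{4}\right) 256 = -4160$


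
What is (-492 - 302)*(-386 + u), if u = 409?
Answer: -18262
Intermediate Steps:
(-492 - 302)*(-386 + u) = (-492 - 302)*(-386 + 409) = -794*23 = -18262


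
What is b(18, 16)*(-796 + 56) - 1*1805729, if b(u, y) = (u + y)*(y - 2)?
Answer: -2157969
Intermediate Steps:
b(u, y) = (-2 + y)*(u + y) (b(u, y) = (u + y)*(-2 + y) = (-2 + y)*(u + y))
b(18, 16)*(-796 + 56) - 1*1805729 = (16² - 2*18 - 2*16 + 18*16)*(-796 + 56) - 1*1805729 = (256 - 36 - 32 + 288)*(-740) - 1805729 = 476*(-740) - 1805729 = -352240 - 1805729 = -2157969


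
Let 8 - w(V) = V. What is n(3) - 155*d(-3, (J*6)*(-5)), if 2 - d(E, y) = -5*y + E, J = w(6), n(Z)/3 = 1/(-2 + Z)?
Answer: 45728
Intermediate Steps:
w(V) = 8 - V
n(Z) = 3/(-2 + Z)
J = 2 (J = 8 - 1*6 = 8 - 6 = 2)
d(E, y) = 2 - E + 5*y (d(E, y) = 2 - (-5*y + E) = 2 - (E - 5*y) = 2 + (-E + 5*y) = 2 - E + 5*y)
n(3) - 155*d(-3, (J*6)*(-5)) = 3/(-2 + 3) - 155*(2 - 1*(-3) + 5*((2*6)*(-5))) = 3/1 - 155*(2 + 3 + 5*(12*(-5))) = 3*1 - 155*(2 + 3 + 5*(-60)) = 3 - 155*(2 + 3 - 300) = 3 - 155*(-295) = 3 + 45725 = 45728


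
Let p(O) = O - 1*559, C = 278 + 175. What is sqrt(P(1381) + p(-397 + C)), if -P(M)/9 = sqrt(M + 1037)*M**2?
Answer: sqrt(-503 - 17164449*sqrt(2418)) ≈ 29052.0*I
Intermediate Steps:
C = 453
p(O) = -559 + O (p(O) = O - 559 = -559 + O)
P(M) = -9*M**2*sqrt(1037 + M) (P(M) = -9*sqrt(M + 1037)*M**2 = -9*sqrt(1037 + M)*M**2 = -9*M**2*sqrt(1037 + M))
sqrt(P(1381) + p(-397 + C)) = sqrt(-9*1381**2*sqrt(1037 + 1381) + (-559 + (-397 + 453))) = sqrt(-9*1907161*sqrt(2418) + (-559 + 56)) = sqrt(-17164449*sqrt(2418) - 503) = sqrt(-503 - 17164449*sqrt(2418))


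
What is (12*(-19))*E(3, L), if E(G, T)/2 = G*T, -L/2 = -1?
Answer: -2736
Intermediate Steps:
L = 2 (L = -2*(-1) = 2)
E(G, T) = 2*G*T (E(G, T) = 2*(G*T) = 2*G*T)
(12*(-19))*E(3, L) = (12*(-19))*(2*3*2) = -228*12 = -2736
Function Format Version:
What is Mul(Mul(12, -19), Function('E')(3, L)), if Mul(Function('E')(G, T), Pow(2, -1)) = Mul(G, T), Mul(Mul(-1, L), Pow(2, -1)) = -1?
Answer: -2736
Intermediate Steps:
L = 2 (L = Mul(-2, -1) = 2)
Function('E')(G, T) = Mul(2, G, T) (Function('E')(G, T) = Mul(2, Mul(G, T)) = Mul(2, G, T))
Mul(Mul(12, -19), Function('E')(3, L)) = Mul(Mul(12, -19), Mul(2, 3, 2)) = Mul(-228, 12) = -2736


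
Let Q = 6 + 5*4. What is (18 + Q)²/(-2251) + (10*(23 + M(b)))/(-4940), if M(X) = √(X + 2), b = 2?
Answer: -1012659/1111994 ≈ -0.91067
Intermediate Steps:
M(X) = √(2 + X)
Q = 26 (Q = 6 + 20 = 26)
(18 + Q)²/(-2251) + (10*(23 + M(b)))/(-4940) = (18 + 26)²/(-2251) + (10*(23 + √(2 + 2)))/(-4940) = 44²*(-1/2251) + (10*(23 + √4))*(-1/4940) = 1936*(-1/2251) + (10*(23 + 2))*(-1/4940) = -1936/2251 + (10*25)*(-1/4940) = -1936/2251 + 250*(-1/4940) = -1936/2251 - 25/494 = -1012659/1111994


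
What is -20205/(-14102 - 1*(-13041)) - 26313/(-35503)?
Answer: 745256208/37668683 ≈ 19.785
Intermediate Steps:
-20205/(-14102 - 1*(-13041)) - 26313/(-35503) = -20205/(-14102 + 13041) - 26313*(-1/35503) = -20205/(-1061) + 26313/35503 = -20205*(-1/1061) + 26313/35503 = 20205/1061 + 26313/35503 = 745256208/37668683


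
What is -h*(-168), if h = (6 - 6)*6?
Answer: 0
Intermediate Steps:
h = 0 (h = 0*6 = 0)
-h*(-168) = -0*(-168) = -1*0 = 0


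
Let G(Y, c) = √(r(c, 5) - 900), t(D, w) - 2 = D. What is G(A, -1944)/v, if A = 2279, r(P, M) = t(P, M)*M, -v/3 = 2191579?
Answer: -I*√10610/6574737 ≈ -1.5667e-5*I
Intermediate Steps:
v = -6574737 (v = -3*2191579 = -6574737)
t(D, w) = 2 + D
r(P, M) = M*(2 + P) (r(P, M) = (2 + P)*M = M*(2 + P))
G(Y, c) = √(-890 + 5*c) (G(Y, c) = √(5*(2 + c) - 900) = √((10 + 5*c) - 900) = √(-890 + 5*c))
G(A, -1944)/v = √(-890 + 5*(-1944))/(-6574737) = √(-890 - 9720)*(-1/6574737) = √(-10610)*(-1/6574737) = (I*√10610)*(-1/6574737) = -I*√10610/6574737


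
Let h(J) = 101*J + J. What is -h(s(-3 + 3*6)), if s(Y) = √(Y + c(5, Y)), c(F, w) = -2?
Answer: -102*√13 ≈ -367.77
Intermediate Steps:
s(Y) = √(-2 + Y) (s(Y) = √(Y - 2) = √(-2 + Y))
h(J) = 102*J
-h(s(-3 + 3*6)) = -102*√(-2 + (-3 + 3*6)) = -102*√(-2 + (-3 + 18)) = -102*√(-2 + 15) = -102*√13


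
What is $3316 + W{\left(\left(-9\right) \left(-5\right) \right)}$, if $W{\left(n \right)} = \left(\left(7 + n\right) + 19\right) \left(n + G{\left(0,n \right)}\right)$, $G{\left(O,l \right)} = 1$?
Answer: $6582$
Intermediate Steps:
$W{\left(n \right)} = \left(1 + n\right) \left(26 + n\right)$ ($W{\left(n \right)} = \left(\left(7 + n\right) + 19\right) \left(n + 1\right) = \left(26 + n\right) \left(1 + n\right) = \left(1 + n\right) \left(26 + n\right)$)
$3316 + W{\left(\left(-9\right) \left(-5\right) \right)} = 3316 + \left(26 + \left(\left(-9\right) \left(-5\right)\right)^{2} + 27 \left(\left(-9\right) \left(-5\right)\right)\right) = 3316 + \left(26 + 45^{2} + 27 \cdot 45\right) = 3316 + \left(26 + 2025 + 1215\right) = 3316 + 3266 = 6582$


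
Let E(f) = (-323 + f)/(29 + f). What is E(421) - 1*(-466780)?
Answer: 105025549/225 ≈ 4.6678e+5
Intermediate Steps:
E(f) = (-323 + f)/(29 + f)
E(421) - 1*(-466780) = (-323 + 421)/(29 + 421) - 1*(-466780) = 98/450 + 466780 = (1/450)*98 + 466780 = 49/225 + 466780 = 105025549/225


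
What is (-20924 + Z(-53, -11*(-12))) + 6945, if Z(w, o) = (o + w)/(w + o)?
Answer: -13978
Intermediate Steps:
Z(w, o) = 1 (Z(w, o) = (o + w)/(o + w) = 1)
(-20924 + Z(-53, -11*(-12))) + 6945 = (-20924 + 1) + 6945 = -20923 + 6945 = -13978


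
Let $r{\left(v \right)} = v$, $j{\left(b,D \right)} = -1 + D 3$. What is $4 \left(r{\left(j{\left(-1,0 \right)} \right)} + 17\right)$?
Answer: $64$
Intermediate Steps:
$j{\left(b,D \right)} = -1 + 3 D$
$4 \left(r{\left(j{\left(-1,0 \right)} \right)} + 17\right) = 4 \left(\left(-1 + 3 \cdot 0\right) + 17\right) = 4 \left(\left(-1 + 0\right) + 17\right) = 4 \left(-1 + 17\right) = 4 \cdot 16 = 64$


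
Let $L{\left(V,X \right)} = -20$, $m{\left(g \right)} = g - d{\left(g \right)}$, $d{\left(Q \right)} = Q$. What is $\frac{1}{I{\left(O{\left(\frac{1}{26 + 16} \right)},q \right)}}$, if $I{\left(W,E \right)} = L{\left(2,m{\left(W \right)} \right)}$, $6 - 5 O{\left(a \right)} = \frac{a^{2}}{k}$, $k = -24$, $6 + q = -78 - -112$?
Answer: $- \frac{1}{20} \approx -0.05$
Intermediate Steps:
$m{\left(g \right)} = 0$ ($m{\left(g \right)} = g - g = 0$)
$q = 28$ ($q = -6 - -34 = -6 + \left(-78 + 112\right) = -6 + 34 = 28$)
$O{\left(a \right)} = \frac{6}{5} + \frac{a^{2}}{120}$ ($O{\left(a \right)} = \frac{6}{5} - \frac{a^{2} \frac{1}{-24}}{5} = \frac{6}{5} - \frac{a^{2} \left(- \frac{1}{24}\right)}{5} = \frac{6}{5} - \frac{\left(- \frac{1}{24}\right) a^{2}}{5} = \frac{6}{5} + \frac{a^{2}}{120}$)
$I{\left(W,E \right)} = -20$
$\frac{1}{I{\left(O{\left(\frac{1}{26 + 16} \right)},q \right)}} = \frac{1}{-20} = - \frac{1}{20}$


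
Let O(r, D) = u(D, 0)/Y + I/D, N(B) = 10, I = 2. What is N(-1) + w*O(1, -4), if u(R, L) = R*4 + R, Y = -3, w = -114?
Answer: -693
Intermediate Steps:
u(R, L) = 5*R (u(R, L) = 4*R + R = 5*R)
O(r, D) = 2/D - 5*D/3 (O(r, D) = (5*D)/(-3) + 2/D = (5*D)*(-⅓) + 2/D = -5*D/3 + 2/D = 2/D - 5*D/3)
N(-1) + w*O(1, -4) = 10 - 114*(2/(-4) - 5/3*(-4)) = 10 - 114*(2*(-¼) + 20/3) = 10 - 114*(-½ + 20/3) = 10 - 114*37/6 = 10 - 703 = -693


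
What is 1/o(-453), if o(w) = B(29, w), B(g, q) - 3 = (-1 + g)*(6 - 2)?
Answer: 1/115 ≈ 0.0086956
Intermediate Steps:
B(g, q) = -1 + 4*g (B(g, q) = 3 + (-1 + g)*(6 - 2) = 3 + (-1 + g)*4 = 3 + (-4 + 4*g) = -1 + 4*g)
o(w) = 115 (o(w) = -1 + 4*29 = -1 + 116 = 115)
1/o(-453) = 1/115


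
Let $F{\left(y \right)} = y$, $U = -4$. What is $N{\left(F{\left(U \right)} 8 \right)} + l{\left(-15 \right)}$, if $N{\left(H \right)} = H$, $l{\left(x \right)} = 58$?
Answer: $26$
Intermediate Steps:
$N{\left(F{\left(U \right)} 8 \right)} + l{\left(-15 \right)} = \left(-4\right) 8 + 58 = -32 + 58 = 26$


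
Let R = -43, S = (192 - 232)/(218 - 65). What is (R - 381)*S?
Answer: 16960/153 ≈ 110.85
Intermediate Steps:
S = -40/153 ≈ -0.26144
(R - 381)*S = (-43 - 381)*(-40/153) = -424*(-40/153) = 16960/153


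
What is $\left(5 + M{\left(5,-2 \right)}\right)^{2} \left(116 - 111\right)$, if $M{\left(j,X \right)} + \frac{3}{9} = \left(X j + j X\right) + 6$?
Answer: $\frac{3920}{9} \approx 435.56$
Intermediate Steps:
$M{\left(j,X \right)} = \frac{17}{3} + 2 X j$ ($M{\left(j,X \right)} = - \frac{1}{3} + \left(\left(X j + j X\right) + 6\right) = - \frac{1}{3} + \left(\left(X j + X j\right) + 6\right) = - \frac{1}{3} + \left(2 X j + 6\right) = - \frac{1}{3} + \left(6 + 2 X j\right) = \frac{17}{3} + 2 X j$)
$\left(5 + M{\left(5,-2 \right)}\right)^{2} \left(116 - 111\right) = \left(5 + \left(\frac{17}{3} + 2 \left(-2\right) 5\right)\right)^{2} \left(116 - 111\right) = \left(5 + \left(\frac{17}{3} - 20\right)\right)^{2} \cdot 5 = \left(5 - \frac{43}{3}\right)^{2} \cdot 5 = \left(- \frac{28}{3}\right)^{2} \cdot 5 = \frac{784}{9} \cdot 5 = \frac{3920}{9}$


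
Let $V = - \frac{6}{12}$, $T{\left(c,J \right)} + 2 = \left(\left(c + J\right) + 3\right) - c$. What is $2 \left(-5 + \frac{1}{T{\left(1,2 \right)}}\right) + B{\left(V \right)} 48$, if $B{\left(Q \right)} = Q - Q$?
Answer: $- \frac{28}{3} \approx -9.3333$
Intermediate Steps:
$T{\left(c,J \right)} = 1 + J$ ($T{\left(c,J \right)} = -2 + \left(\left(\left(c + J\right) + 3\right) - c\right) = -2 + \left(\left(\left(J + c\right) + 3\right) - c\right) = -2 + \left(\left(3 + J + c\right) - c\right) = -2 + \left(3 + J\right) = 1 + J$)
$V = - \frac{1}{2}$ ($V = \left(-6\right) \frac{1}{12} = - \frac{1}{2} \approx -0.5$)
$B{\left(Q \right)} = 0$
$2 \left(-5 + \frac{1}{T{\left(1,2 \right)}}\right) + B{\left(V \right)} 48 = 2 \left(-5 + \frac{1}{1 + 2}\right) + 0 \cdot 48 = 2 \left(-5 + \frac{1}{3}\right) + 0 = 2 \left(- \frac{14}{3}\right) + 0 = - \frac{28}{3} + 0 = - \frac{28}{3}$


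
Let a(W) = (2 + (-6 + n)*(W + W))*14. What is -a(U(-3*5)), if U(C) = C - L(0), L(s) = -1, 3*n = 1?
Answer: -6748/3 ≈ -2249.3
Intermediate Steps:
n = ⅓ (n = (⅓)*1 = ⅓ ≈ 0.33333)
U(C) = 1 + C (U(C) = C - 1*(-1) = C + 1 = 1 + C)
a(W) = 28 - 476*W/3 (a(W) = (2 + (-6 + ⅓)*(W + W))*14 = (2 - 34*W/3)*14 = 28 - 476*W/3)
-a(U(-3*5)) = -(28 - 476*(1 - 3*5)/3) = -(28 - 476*(1 - 15)/3) = -(28 - 476/3*(-14)) = -(28 + 6664/3) = -1*6748/3 = -6748/3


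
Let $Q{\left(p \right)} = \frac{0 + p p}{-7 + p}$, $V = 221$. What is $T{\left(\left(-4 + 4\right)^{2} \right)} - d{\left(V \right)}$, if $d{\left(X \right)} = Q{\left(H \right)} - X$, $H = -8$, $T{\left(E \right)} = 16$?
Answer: $\frac{3619}{15} \approx 241.27$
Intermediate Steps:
$Q{\left(p \right)} = \frac{p^{2}}{-7 + p}$ ($Q{\left(p \right)} = \frac{0 + p^{2}}{-7 + p} = \frac{p^{2}}{-7 + p}$)
$d{\left(X \right)} = - \frac{64}{15} - X$ ($d{\left(X \right)} = \frac{\left(-8\right)^{2}}{-7 - 8} - X = \frac{64}{-15} - X = 64 \left(- \frac{1}{15}\right) - X = - \frac{64}{15} - X$)
$T{\left(\left(-4 + 4\right)^{2} \right)} - d{\left(V \right)} = 16 - \left(- \frac{64}{15} - 221\right) = 16 - - \frac{3379}{15} = 16 + \frac{3379}{15} = \frac{3619}{15}$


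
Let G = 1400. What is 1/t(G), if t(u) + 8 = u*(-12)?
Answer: -1/16808 ≈ -5.9495e-5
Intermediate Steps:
t(u) = -8 - 12*u (t(u) = -8 + u*(-12) = -8 - 12*u)
1/t(G) = 1/(-8 - 12*1400) = 1/(-8 - 16800) = 1/(-16808) = -1/16808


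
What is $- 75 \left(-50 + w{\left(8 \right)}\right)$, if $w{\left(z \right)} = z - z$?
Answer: $3750$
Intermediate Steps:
$w{\left(z \right)} = 0$
$- 75 \left(-50 + w{\left(8 \right)}\right) = - 75 \left(-50 + 0\right) = \left(-75\right) \left(-50\right) = 3750$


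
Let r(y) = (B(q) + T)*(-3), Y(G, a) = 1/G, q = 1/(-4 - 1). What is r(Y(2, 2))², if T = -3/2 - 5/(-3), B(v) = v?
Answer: 1/100 ≈ 0.010000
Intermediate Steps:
q = -⅕ (q = 1/(-5) = -⅕ ≈ -0.20000)
T = ⅙ (T = -3*½ - 5*(-⅓) = -3/2 + 5/3 = ⅙ ≈ 0.16667)
r(y) = ⅒ (r(y) = (-⅕ + ⅙)*(-3) = -1/30*(-3) = ⅒)
r(Y(2, 2))² = (⅒)² = 1/100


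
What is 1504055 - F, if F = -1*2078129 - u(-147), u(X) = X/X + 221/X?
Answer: 526580974/147 ≈ 3.5822e+6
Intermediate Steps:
u(X) = 1 + 221/X
F = -305484889/147 (F = -1*2078129 - (221 - 147)/(-147) = -2078129 - (-1)*74/147 = -2078129 - 1*(-74/147) = -2078129 + 74/147 = -305484889/147 ≈ -2.0781e+6)
1504055 - F = 1504055 - 1*(-305484889/147) = 1504055 + 305484889/147 = 526580974/147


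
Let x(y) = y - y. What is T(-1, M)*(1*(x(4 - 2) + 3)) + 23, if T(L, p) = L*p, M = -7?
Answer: 44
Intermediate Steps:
x(y) = 0
T(-1, M)*(1*(x(4 - 2) + 3)) + 23 = (-1*(-7))*(1*(0 + 3)) + 23 = 7*(1*3) + 23 = 7*3 + 23 = 21 + 23 = 44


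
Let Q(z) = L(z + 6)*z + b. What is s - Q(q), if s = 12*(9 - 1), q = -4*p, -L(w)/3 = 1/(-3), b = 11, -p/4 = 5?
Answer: 5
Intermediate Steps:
p = -20 (p = -4*5 = -20)
L(w) = 1 (L(w) = -3/(-3) = -3*(-1)/3 = -3*(-1/3) = 1)
q = 80 (q = -4*(-20) = 80)
s = 96 (s = 12*8 = 96)
Q(z) = 11 + z (Q(z) = 1*z + 11 = z + 11 = 11 + z)
s - Q(q) = 96 - (11 + 80) = 96 - 1*91 = 96 - 91 = 5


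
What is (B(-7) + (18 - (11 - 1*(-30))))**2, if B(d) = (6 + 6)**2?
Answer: 14641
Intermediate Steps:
B(d) = 144 (B(d) = 12**2 = 144)
(B(-7) + (18 - (11 - 1*(-30))))**2 = (144 + (18 - (11 - 1*(-30))))**2 = (144 + (18 - (11 + 30)))**2 = (144 + (18 - 1*41))**2 = (144 + (18 - 41))**2 = (144 - 23)**2 = 121**2 = 14641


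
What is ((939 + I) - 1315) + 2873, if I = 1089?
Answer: 3586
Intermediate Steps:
((939 + I) - 1315) + 2873 = ((939 + 1089) - 1315) + 2873 = (2028 - 1315) + 2873 = 713 + 2873 = 3586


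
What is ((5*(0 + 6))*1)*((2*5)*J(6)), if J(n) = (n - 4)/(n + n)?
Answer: 50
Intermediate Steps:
J(n) = (-4 + n)/(2*n) (J(n) = (-4 + n)/((2*n)) = (-4 + n)*(1/(2*n)) = (-4 + n)/(2*n))
((5*(0 + 6))*1)*((2*5)*J(6)) = ((5*(0 + 6))*1)*((2*5)*((½)*(-4 + 6)/6)) = ((5*6)*1)*(10*((½)*(⅙)*2)) = (30*1)*(10*(⅙)) = 30*(5/3) = 50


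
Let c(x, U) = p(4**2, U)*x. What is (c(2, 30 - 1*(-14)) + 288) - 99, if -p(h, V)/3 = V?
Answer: -75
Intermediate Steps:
p(h, V) = -3*V
c(x, U) = -3*U*x (c(x, U) = (-3*U)*x = -3*U*x)
(c(2, 30 - 1*(-14)) + 288) - 99 = (-3*(30 - 1*(-14))*2 + 288) - 99 = (-3*(30 + 14)*2 + 288) - 99 = (-3*44*2 + 288) - 99 = (-264 + 288) - 99 = 24 - 99 = -75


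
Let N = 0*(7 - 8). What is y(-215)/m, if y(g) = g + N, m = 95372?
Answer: -215/95372 ≈ -0.0022543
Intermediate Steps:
N = 0 (N = 0*(-1) = 0)
y(g) = g (y(g) = g + 0 = g)
y(-215)/m = -215/95372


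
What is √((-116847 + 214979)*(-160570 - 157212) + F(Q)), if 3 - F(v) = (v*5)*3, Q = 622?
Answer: I*√31184592551 ≈ 1.7659e+5*I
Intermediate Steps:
F(v) = 3 - 15*v (F(v) = 3 - v*5*3 = 3 - 5*v*3 = 3 - 15*v)
√((-116847 + 214979)*(-160570 - 157212) + F(Q)) = √((-116847 + 214979)*(-160570 - 157212) + (3 - 15*622)) = √(98132*(-317782) + (3 - 9330)) = √(-31184583224 - 9327) = √(-31184592551) = I*√31184592551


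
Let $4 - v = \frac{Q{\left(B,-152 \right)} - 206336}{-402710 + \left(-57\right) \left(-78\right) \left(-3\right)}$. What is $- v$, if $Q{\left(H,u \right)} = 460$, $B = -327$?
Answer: $- \frac{364579}{104012} \approx -3.5052$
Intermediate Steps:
$v = \frac{364579}{104012}$ ($v = 4 - \frac{460 - 206336}{-402710 + \left(-57\right) \left(-78\right) \left(-3\right)} = 4 - - \frac{205876}{-402710 + 4446 \left(-3\right)} = 4 - - \frac{205876}{-402710 - 13338} = 4 - - \frac{205876}{-416048} = 4 - \left(-205876\right) \left(- \frac{1}{416048}\right) = 4 - \frac{51469}{104012} = \frac{364579}{104012} \approx 3.5052$)
$- v = \left(-1\right) \frac{364579}{104012} = - \frac{364579}{104012}$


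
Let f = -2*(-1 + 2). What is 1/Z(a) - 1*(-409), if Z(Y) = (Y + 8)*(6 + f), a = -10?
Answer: 3271/8 ≈ 408.88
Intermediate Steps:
f = -2 (f = -2*1 = -2)
Z(Y) = 32 + 4*Y (Z(Y) = (Y + 8)*(6 - 2) = (8 + Y)*4 = 32 + 4*Y)
1/Z(a) - 1*(-409) = 1/(32 + 4*(-10)) - 1*(-409) = 1/(32 - 40) + 409 = 1/(-8) + 409 = -⅛ + 409 = 3271/8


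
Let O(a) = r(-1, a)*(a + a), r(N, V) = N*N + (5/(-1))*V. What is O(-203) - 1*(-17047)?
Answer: -395449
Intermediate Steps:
r(N, V) = N**2 - 5*V (r(N, V) = N**2 + (5*(-1))*V = N**2 - 5*V)
O(a) = 2*a*(1 - 5*a) (O(a) = ((-1)**2 - 5*a)*(a + a) = (1 - 5*a)*(2*a) = 2*a*(1 - 5*a))
O(-203) - 1*(-17047) = 2*(-203)*(1 - 5*(-203)) - 1*(-17047) = 2*(-203)*(1 + 1015) + 17047 = 2*(-203)*1016 + 17047 = -412496 + 17047 = -395449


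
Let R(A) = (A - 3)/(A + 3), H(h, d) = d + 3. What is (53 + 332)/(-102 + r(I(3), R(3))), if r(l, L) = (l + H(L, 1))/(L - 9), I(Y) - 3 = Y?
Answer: -3465/928 ≈ -3.7338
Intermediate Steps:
H(h, d) = 3 + d
R(A) = (-3 + A)/(3 + A)
I(Y) = 3 + Y
r(l, L) = (4 + l)/(-9 + L) (r(l, L) = (l + (3 + 1))/(L - 9) = (l + 4)/(-9 + L) = (4 + l)/(-9 + L))
(53 + 332)/(-102 + r(I(3), R(3))) = (53 + 332)/(-102 + (4 + (3 + 3))/(-9 + (-3 + 3)/(3 + 3))) = 385/(-102 + (4 + 6)/(-9 + 0/6)) = 385/(-102 + 10/(-9 + (⅙)*0)) = 385/(-102 + 10/(-9 + 0)) = 385/(-102 + 10/(-9)) = 385/(-102 - ⅑*10) = 385/(-102 - 10/9) = 385/(-928/9) = 385*(-9/928) = -3465/928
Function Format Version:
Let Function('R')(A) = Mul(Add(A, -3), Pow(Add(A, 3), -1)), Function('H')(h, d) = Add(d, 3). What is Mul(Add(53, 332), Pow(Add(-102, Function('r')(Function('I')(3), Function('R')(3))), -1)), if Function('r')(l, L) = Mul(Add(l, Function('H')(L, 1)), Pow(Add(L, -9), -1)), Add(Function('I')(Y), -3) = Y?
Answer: Rational(-3465, 928) ≈ -3.7338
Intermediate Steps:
Function('H')(h, d) = Add(3, d)
Function('R')(A) = Mul(Pow(Add(3, A), -1), Add(-3, A)) (Function('R')(A) = Mul(Add(-3, A), Pow(Add(3, A), -1)) = Mul(Pow(Add(3, A), -1), Add(-3, A)))
Function('I')(Y) = Add(3, Y)
Function('r')(l, L) = Mul(Pow(Add(-9, L), -1), Add(4, l)) (Function('r')(l, L) = Mul(Add(l, Add(3, 1)), Pow(Add(L, -9), -1)) = Mul(Add(l, 4), Pow(Add(-9, L), -1)) = Mul(Add(4, l), Pow(Add(-9, L), -1)) = Mul(Pow(Add(-9, L), -1), Add(4, l)))
Mul(Add(53, 332), Pow(Add(-102, Function('r')(Function('I')(3), Function('R')(3))), -1)) = Mul(Add(53, 332), Pow(Add(-102, Mul(Pow(Add(-9, Mul(Pow(Add(3, 3), -1), Add(-3, 3))), -1), Add(4, Add(3, 3)))), -1)) = Mul(385, Pow(Add(-102, Mul(Pow(Add(-9, Mul(Pow(6, -1), 0)), -1), Add(4, 6))), -1)) = Mul(385, Pow(Add(-102, Mul(Pow(Add(-9, Mul(Rational(1, 6), 0)), -1), 10)), -1)) = Mul(385, Pow(Add(-102, Mul(Pow(Add(-9, 0), -1), 10)), -1)) = Mul(385, Pow(Add(-102, Mul(Pow(-9, -1), 10)), -1)) = Mul(385, Pow(Add(-102, Mul(Rational(-1, 9), 10)), -1)) = Mul(385, Pow(Add(-102, Rational(-10, 9)), -1)) = Mul(385, Pow(Rational(-928, 9), -1)) = Mul(385, Rational(-9, 928)) = Rational(-3465, 928)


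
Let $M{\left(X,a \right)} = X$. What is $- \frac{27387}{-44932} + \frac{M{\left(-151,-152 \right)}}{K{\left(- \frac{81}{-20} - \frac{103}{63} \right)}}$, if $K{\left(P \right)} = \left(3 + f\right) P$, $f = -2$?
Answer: $- \frac{8465423679}{136728076} \approx -61.914$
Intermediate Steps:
$K{\left(P \right)} = P$ ($K{\left(P \right)} = \left(3 - 2\right) P = 1 P = P$)
$- \frac{27387}{-44932} + \frac{M{\left(-151,-152 \right)}}{K{\left(- \frac{81}{-20} - \frac{103}{63} \right)}} = - \frac{27387}{-44932} - \frac{151}{- \frac{81}{-20} - \frac{103}{63}} = \left(-27387\right) \left(- \frac{1}{44932}\right) - \frac{151}{\left(-81\right) \left(- \frac{1}{20}\right) - \frac{103}{63}} = \frac{27387}{44932} - \frac{151}{\frac{81}{20} - \frac{103}{63}} = \frac{27387}{44932} - \frac{151}{\frac{3043}{1260}} = \frac{27387}{44932} - \frac{190260}{3043} = - \frac{8465423679}{136728076}$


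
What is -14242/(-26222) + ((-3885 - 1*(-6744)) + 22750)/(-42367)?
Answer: -34064192/555473737 ≈ -0.061325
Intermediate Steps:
-14242/(-26222) + ((-3885 - 1*(-6744)) + 22750)/(-42367) = -14242*(-1/26222) + ((-3885 + 6744) + 22750)*(-1/42367) = 7121/13111 + (2859 + 22750)*(-1/42367) = 7121/13111 + 25609*(-1/42367) = 7121/13111 - 25609/42367 = -34064192/555473737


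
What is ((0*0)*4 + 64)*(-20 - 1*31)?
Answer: -3264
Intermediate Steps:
((0*0)*4 + 64)*(-20 - 1*31) = (0*4 + 64)*(-20 - 31) = (0 + 64)*(-51) = 64*(-51) = -3264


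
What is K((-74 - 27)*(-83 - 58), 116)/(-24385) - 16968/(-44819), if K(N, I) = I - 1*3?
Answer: 408700133/1092911315 ≈ 0.37396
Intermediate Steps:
K(N, I) = -3 + I (K(N, I) = I - 3 = -3 + I)
K((-74 - 27)*(-83 - 58), 116)/(-24385) - 16968/(-44819) = (-3 + 116)/(-24385) - 16968/(-44819) = 113*(-1/24385) - 16968*(-1/44819) = -113/24385 + 16968/44819 = 408700133/1092911315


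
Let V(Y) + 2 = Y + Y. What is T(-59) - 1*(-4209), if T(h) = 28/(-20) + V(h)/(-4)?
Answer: 21188/5 ≈ 4237.6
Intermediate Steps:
V(Y) = -2 + 2*Y (V(Y) = -2 + (Y + Y) = -2 + 2*Y)
T(h) = -9/10 - h/2 (T(h) = 28/(-20) + (-2 + 2*h)/(-4) = 28*(-1/20) + (-2 + 2*h)*(-¼) = -7/5 + (½ - h/2) = -9/10 - h/2)
T(-59) - 1*(-4209) = (-9/10 - ½*(-59)) - 1*(-4209) = (-9/10 + 59/2) + 4209 = 143/5 + 4209 = 21188/5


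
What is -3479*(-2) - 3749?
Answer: 3209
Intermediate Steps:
-3479*(-2) - 3749 = 6958 - 3749 = 3209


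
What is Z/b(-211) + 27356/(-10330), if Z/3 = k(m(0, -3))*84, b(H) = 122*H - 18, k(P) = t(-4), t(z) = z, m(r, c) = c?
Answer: -619891/237590 ≈ -2.6091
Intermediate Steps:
k(P) = -4
b(H) = -18 + 122*H
Z = -1008 (Z = 3*(-4*84) = 3*(-336) = -1008)
Z/b(-211) + 27356/(-10330) = -1008/(-18 + 122*(-211)) + 27356/(-10330) = -1008/(-18 - 25742) + 27356*(-1/10330) = -1008/(-25760) - 13678/5165 = -1008*(-1/25760) - 13678/5165 = 9/230 - 13678/5165 = -619891/237590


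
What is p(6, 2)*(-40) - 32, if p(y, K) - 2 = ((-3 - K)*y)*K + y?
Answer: 2048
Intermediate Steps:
p(y, K) = 2 + y + K*y*(-3 - K) (p(y, K) = 2 + (((-3 - K)*y)*K + y) = 2 + ((y*(-3 - K))*K + y) = 2 + (K*y*(-3 - K) + y) = 2 + (y + K*y*(-3 - K)) = 2 + y + K*y*(-3 - K))
p(6, 2)*(-40) - 32 = (2 + 6 - 1*6*2² - 3*2*6)*(-40) - 32 = (2 + 6 - 1*6*4 - 36)*(-40) - 32 = (2 + 6 - 24 - 36)*(-40) - 32 = -52*(-40) - 32 = 2080 - 32 = 2048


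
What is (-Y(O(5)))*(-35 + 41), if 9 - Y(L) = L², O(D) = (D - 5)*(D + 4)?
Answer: -54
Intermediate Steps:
O(D) = (-5 + D)*(4 + D)
Y(L) = 9 - L²
(-Y(O(5)))*(-35 + 41) = (-(9 - (-20 + 5² - 1*5)²))*(-35 + 41) = -(9 - (-20 + 25 - 5)²)*6 = -(9 - 1*0²)*6 = -(9 - 1*0)*6 = -(9 + 0)*6 = -1*9*6 = -9*6 = -54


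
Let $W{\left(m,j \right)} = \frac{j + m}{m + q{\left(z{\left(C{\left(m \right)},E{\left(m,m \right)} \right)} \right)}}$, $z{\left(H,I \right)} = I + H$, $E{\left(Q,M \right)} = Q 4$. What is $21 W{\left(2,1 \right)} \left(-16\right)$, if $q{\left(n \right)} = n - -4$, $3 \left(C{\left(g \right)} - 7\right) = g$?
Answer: $- \frac{3024}{65} \approx -46.523$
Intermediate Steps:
$C{\left(g \right)} = 7 + \frac{g}{3}$
$E{\left(Q,M \right)} = 4 Q$
$z{\left(H,I \right)} = H + I$
$q{\left(n \right)} = 4 + n$ ($q{\left(n \right)} = n + 4 = 4 + n$)
$W{\left(m,j \right)} = \frac{j + m}{11 + \frac{16 m}{3}}$ ($W{\left(m,j \right)} = \frac{j + m}{m + \left(4 + \left(\left(7 + \frac{m}{3}\right) + 4 m\right)\right)} = \frac{j + m}{m + \left(4 + \left(7 + \frac{13 m}{3}\right)\right)} = \frac{j + m}{m + \left(11 + \frac{13 m}{3}\right)} = \frac{j + m}{11 + \frac{16 m}{3}}$)
$21 W{\left(2,1 \right)} \left(-16\right) = 21 \frac{3 \left(1 + 2\right)}{33 + 16 \cdot 2} \left(-16\right) = 21 \cdot 3 \frac{1}{33 + 32} \cdot 3 \left(-16\right) = 21 \cdot 3 \cdot \frac{1}{65} \cdot 3 \left(-16\right) = 21 \cdot \frac{9}{65} \left(-16\right) = \frac{189}{65} \left(-16\right) = - \frac{3024}{65}$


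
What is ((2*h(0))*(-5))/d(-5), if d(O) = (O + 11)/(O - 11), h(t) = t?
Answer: 0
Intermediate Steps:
d(O) = (11 + O)/(-11 + O)
((2*h(0))*(-5))/d(-5) = ((2*0)*(-5))/(((11 - 5)/(-11 - 5))) = (0*(-5))/((6/(-16))) = 0/((-1/16*6)) = 0/(-3/8) = 0*(-8/3) = 0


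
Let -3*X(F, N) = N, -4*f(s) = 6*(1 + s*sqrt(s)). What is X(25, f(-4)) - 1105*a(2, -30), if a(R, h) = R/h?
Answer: 445/6 - 4*I ≈ 74.167 - 4.0*I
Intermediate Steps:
f(s) = -3/2 - 3*s**(3/2)/2 (f(s) = -3*(1 + s*sqrt(s))/2 = -3*(1 + s**(3/2))/2 = -(6 + 6*s**(3/2))/4 = -3/2 - 3*s**(3/2)/2)
X(F, N) = -N/3
X(25, f(-4)) - 1105*a(2, -30) = -(-3/2 - (-12)*I)/3 - 2210/(-30) = -(-3/2 - (-12)*I)/3 - 2210*(-1)/30 = -(-3/2 + 12*I)/3 - 1105*(-1/15) = (1/2 - 4*I) + 221/3 = 445/6 - 4*I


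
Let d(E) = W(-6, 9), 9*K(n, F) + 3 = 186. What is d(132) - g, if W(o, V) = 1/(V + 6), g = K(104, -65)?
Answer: -304/15 ≈ -20.267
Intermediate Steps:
K(n, F) = 61/3 (K(n, F) = -⅓ + (⅑)*186 = -⅓ + 62/3 = 61/3)
g = 61/3 ≈ 20.333
W(o, V) = 1/(6 + V)
d(E) = 1/15 (d(E) = 1/(6 + 9) = 1/15)
d(132) - g = 1/15 - 1*61/3 = 1/15 - 61/3 = -304/15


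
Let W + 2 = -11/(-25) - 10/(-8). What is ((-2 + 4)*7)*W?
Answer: -217/50 ≈ -4.3400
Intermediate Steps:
W = -31/100 (W = -2 + (-11/(-25) - 10/(-8)) = -2 + (-11*(-1/25) - 10*(-1/8)) = -2 + (11/25 + 5/4) = -2 + 169/100 = -31/100 ≈ -0.31000)
((-2 + 4)*7)*W = ((-2 + 4)*7)*(-31/100) = (2*7)*(-31/100) = 14*(-31/100) = -217/50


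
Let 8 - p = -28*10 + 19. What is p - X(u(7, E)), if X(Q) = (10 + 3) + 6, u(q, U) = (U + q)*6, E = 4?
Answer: 250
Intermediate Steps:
u(q, U) = 6*U + 6*q
X(Q) = 19 (X(Q) = 13 + 6 = 19)
p = 269 (p = 8 - (-28*10 + 19) = 8 - (-280 + 19) = 8 - 1*(-261) = 8 + 261 = 269)
p - X(u(7, E)) = 269 - 1*19 = 269 - 19 = 250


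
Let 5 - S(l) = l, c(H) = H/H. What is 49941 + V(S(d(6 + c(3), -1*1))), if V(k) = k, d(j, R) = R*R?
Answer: 49945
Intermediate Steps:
c(H) = 1
d(j, R) = R**2
S(l) = 5 - l
49941 + V(S(d(6 + c(3), -1*1))) = 49941 + (5 - (-1*1)**2) = 49941 + (5 - 1*(-1)**2) = 49941 + (5 - 1*1) = 49941 + (5 - 1) = 49941 + 4 = 49945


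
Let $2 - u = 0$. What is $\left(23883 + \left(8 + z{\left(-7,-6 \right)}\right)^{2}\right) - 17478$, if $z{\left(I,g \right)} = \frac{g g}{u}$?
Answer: $7081$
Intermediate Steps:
$u = 2$ ($u = 2 - 0 = 2 + 0 = 2$)
$z{\left(I,g \right)} = \frac{g^{2}}{2}$ ($z{\left(I,g \right)} = \frac{g g}{2} = g^{2} \cdot \frac{1}{2} = \frac{g^{2}}{2}$)
$\left(23883 + \left(8 + z{\left(-7,-6 \right)}\right)^{2}\right) - 17478 = \left(23883 + \left(8 + \frac{\left(-6\right)^{2}}{2}\right)^{2}\right) - 17478 = \left(23883 + \left(8 + \frac{1}{2} \cdot 36\right)^{2}\right) - 17478 = \left(23883 + \left(8 + 18\right)^{2}\right) - 17478 = \left(23883 + 26^{2}\right) - 17478 = \left(23883 + 676\right) - 17478 = 24559 - 17478 = 7081$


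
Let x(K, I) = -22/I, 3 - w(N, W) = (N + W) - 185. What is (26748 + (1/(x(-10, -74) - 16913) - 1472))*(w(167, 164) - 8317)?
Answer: -1486794473402/6953 ≈ -2.1384e+8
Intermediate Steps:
w(N, W) = 188 - N - W (w(N, W) = 3 - ((N + W) - 185) = 3 - (-185 + N + W) = 3 + (185 - N - W) = 188 - N - W)
(26748 + (1/(x(-10, -74) - 16913) - 1472))*(w(167, 164) - 8317) = (26748 + (1/(-22/(-74) - 16913) - 1472))*((188 - 1*167 - 1*164) - 8317) = (26748 + (1/(-22*(-1/74) - 16913) - 1472))*((188 - 167 - 164) - 8317) = (26748 + (1/(11/37 - 16913) - 1472))*(-143 - 8317) = (26748 + (1/(-625770/37) - 1472))*(-8460) = (26748 + (-37/625770 - 1472))*(-8460) = (26748 - 921133477/625770)*(-8460) = (15816962483/625770)*(-8460) = -1486794473402/6953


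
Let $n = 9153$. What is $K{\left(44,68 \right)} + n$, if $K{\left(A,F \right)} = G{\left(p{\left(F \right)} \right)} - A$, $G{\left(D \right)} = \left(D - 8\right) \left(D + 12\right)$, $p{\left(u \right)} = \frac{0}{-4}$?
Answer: $9013$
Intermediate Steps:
$p{\left(u \right)} = 0$ ($p{\left(u \right)} = 0 \left(- \frac{1}{4}\right) = 0$)
$G{\left(D \right)} = \left(-8 + D\right) \left(12 + D\right)$
$K{\left(A,F \right)} = -96 - A$ ($K{\left(A,F \right)} = \left(-96 + 0^{2} + 4 \cdot 0\right) - A = \left(-96 + 0 + 0\right) - A = -96 - A$)
$K{\left(44,68 \right)} + n = \left(-96 - 44\right) + 9153 = -140 + 9153 = 9013$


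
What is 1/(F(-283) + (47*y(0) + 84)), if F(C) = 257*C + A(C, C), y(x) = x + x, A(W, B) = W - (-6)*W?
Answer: -1/74628 ≈ -1.3400e-5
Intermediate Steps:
A(W, B) = 7*W (A(W, B) = W + 6*W = 7*W)
y(x) = 2*x
F(C) = 264*C (F(C) = 257*C + 7*C = 264*C)
1/(F(-283) + (47*y(0) + 84)) = 1/(264*(-283) + (47*(2*0) + 84)) = 1/(-74712 + (47*0 + 84)) = 1/(-74712 + (0 + 84)) = 1/(-74712 + 84) = 1/(-74628) = -1/74628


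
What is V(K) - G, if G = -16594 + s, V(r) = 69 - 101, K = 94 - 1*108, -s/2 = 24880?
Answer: 66322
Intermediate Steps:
s = -49760 (s = -2*24880 = -49760)
K = -14 (K = 94 - 108 = -14)
V(r) = -32
G = -66354 (G = -16594 - 49760 = -66354)
V(K) - G = -32 - 1*(-66354) = -32 + 66354 = 66322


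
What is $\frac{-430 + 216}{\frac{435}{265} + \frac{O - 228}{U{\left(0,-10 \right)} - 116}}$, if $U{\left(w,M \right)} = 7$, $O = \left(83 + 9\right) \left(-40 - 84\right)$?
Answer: $- \frac{1236278}{626191} \approx -1.9743$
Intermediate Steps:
$O = -11408$ ($O = 92 \left(-124\right) = -11408$)
$\frac{-430 + 216}{\frac{435}{265} + \frac{O - 228}{U{\left(0,-10 \right)} - 116}} = \frac{-430 + 216}{\frac{435}{265} + \frac{-11408 - 228}{7 - 116}} = - \frac{214}{435 \cdot \frac{1}{265} - \frac{11636}{-109}} = - \frac{214}{\frac{87}{53} - - \frac{11636}{109}} = - \frac{214}{\frac{87}{53} + \frac{11636}{109}} = - \frac{214}{\frac{626191}{5777}} = \left(-214\right) \frac{5777}{626191} = - \frac{1236278}{626191}$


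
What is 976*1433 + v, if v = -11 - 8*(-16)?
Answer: 1398725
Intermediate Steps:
v = 117 (v = -11 + 128 = 117)
976*1433 + v = 976*1433 + 117 = 1398608 + 117 = 1398725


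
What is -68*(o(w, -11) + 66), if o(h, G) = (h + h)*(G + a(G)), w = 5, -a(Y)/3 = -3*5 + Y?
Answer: -50048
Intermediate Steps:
a(Y) = 45 - 3*Y (a(Y) = -3*(-3*5 + Y) = -3*(-15 + Y) = 45 - 3*Y)
o(h, G) = 2*h*(45 - 2*G) (o(h, G) = (h + h)*(G + (45 - 3*G)) = (2*h)*(45 - 2*G) = 2*h*(45 - 2*G))
-68*(o(w, -11) + 66) = -68*(2*5*(45 - 2*(-11)) + 66) = -68*(2*5*(45 + 22) + 66) = -68*(2*5*67 + 66) = -68*(670 + 66) = -68*736 = -50048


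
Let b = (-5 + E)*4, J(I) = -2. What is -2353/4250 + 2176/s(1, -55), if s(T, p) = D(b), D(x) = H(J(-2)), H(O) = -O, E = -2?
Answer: 4621647/4250 ≈ 1087.4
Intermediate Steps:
b = -28 (b = (-5 - 2)*4 = -7*4 = -28)
D(x) = 2 (D(x) = -1*(-2) = 2)
s(T, p) = 2
-2353/4250 + 2176/s(1, -55) = -2353/4250 + 2176/2 = -2353*1/4250 + 2176*(½) = -2353/4250 + 1088 = 4621647/4250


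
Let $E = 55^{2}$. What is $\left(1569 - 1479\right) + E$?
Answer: $3115$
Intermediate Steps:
$E = 3025$
$\left(1569 - 1479\right) + E = \left(1569 - 1479\right) + 3025 = 90 + 3025 = 3115$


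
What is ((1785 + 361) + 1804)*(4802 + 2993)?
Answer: 30790250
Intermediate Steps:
((1785 + 361) + 1804)*(4802 + 2993) = (2146 + 1804)*7795 = 3950*7795 = 30790250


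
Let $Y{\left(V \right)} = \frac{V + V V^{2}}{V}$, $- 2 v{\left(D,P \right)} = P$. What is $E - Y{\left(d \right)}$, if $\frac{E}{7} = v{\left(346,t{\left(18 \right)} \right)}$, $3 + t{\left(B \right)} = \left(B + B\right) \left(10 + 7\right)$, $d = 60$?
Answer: $- \frac{11465}{2} \approx -5732.5$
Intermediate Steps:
$t{\left(B \right)} = -3 + 34 B$ ($t{\left(B \right)} = -3 + \left(B + B\right) \left(10 + 7\right) = -3 + 2 B 17 = -3 + 34 B$)
$v{\left(D,P \right)} = - \frac{P}{2}$
$E = - \frac{4263}{2}$ ($E = 7 \left(- \frac{-3 + 34 \cdot 18}{2}\right) = 7 \left(- \frac{-3 + 612}{2}\right) = 7 \left(\left(- \frac{1}{2}\right) 609\right) = 7 \left(- \frac{609}{2}\right) = - \frac{4263}{2} \approx -2131.5$)
$Y{\left(V \right)} = \frac{V + V^{3}}{V}$
$E - Y{\left(d \right)} = - \frac{4263}{2} - \left(1 + 60^{2}\right) = - \frac{4263}{2} - \left(1 + 3600\right) = - \frac{4263}{2} - 3601 = - \frac{11465}{2}$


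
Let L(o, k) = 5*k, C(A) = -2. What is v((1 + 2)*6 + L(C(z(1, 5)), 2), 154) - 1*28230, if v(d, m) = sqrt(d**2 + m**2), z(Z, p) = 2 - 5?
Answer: -28230 + 70*sqrt(5) ≈ -28073.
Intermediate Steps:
z(Z, p) = -3
v((1 + 2)*6 + L(C(z(1, 5)), 2), 154) - 1*28230 = sqrt(((1 + 2)*6 + 5*2)**2 + 154**2) - 1*28230 = sqrt((3*6 + 10)**2 + 23716) - 28230 = sqrt((18 + 10)**2 + 23716) - 28230 = sqrt(28**2 + 23716) - 28230 = sqrt(784 + 23716) - 28230 = sqrt(24500) - 28230 = 70*sqrt(5) - 28230 = -28230 + 70*sqrt(5)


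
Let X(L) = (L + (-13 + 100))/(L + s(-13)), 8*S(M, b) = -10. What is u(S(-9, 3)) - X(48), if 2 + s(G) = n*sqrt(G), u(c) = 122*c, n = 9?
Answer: 5*(-549*sqrt(13) + 2860*I)/(2*(-46*I + 9*sqrt(13))) ≈ -154.46 + 1.3824*I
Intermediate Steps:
S(M, b) = -5/4 (S(M, b) = (1/8)*(-10) = -5/4)
s(G) = -2 + 9*sqrt(G)
X(L) = (87 + L)/(-2 + L + 9*I*sqrt(13)) (X(L) = (L + (-13 + 100))/(L + (-2 + 9*sqrt(-13))) = (L + 87)/(L + (-2 + 9*(I*sqrt(13)))) = (87 + L)/(L + (-2 + 9*I*sqrt(13))) = (87 + L)/(-2 + L + 9*I*sqrt(13)))
u(S(-9, 3)) - X(48) = 122*(-5/4) - (87 + 48)/(-2 + 48 + 9*I*sqrt(13)) = -305/2 - 135/(46 + 9*I*sqrt(13))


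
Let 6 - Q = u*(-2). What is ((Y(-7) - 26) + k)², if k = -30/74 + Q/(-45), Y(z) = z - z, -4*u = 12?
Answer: 954529/1369 ≈ 697.25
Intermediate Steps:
u = -3 (u = -¼*12 = -3)
Y(z) = 0
Q = 0 (Q = 6 - (-3)*(-2) = 6 - 1*6 = 6 - 6 = 0)
k = -15/37 (k = -30/74 + 0/(-45) = -30*1/74 + 0*(-1/45) = -15/37 + 0 = -15/37 ≈ -0.40541)
((Y(-7) - 26) + k)² = ((0 - 26) - 15/37)² = (-26 - 15/37)² = (-977/37)² = 954529/1369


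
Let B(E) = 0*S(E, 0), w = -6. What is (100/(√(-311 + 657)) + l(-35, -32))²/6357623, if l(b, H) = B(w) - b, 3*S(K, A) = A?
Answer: 216925/1099868779 + 3500*√346/1099868779 ≈ 0.00025642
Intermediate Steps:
S(K, A) = A/3
B(E) = 0 (B(E) = 0*((⅓)*0) = 0*0 = 0)
l(b, H) = -b (l(b, H) = 0 - b = -b)
(100/(√(-311 + 657)) + l(-35, -32))²/6357623 = (100/(√(-311 + 657)) - 1*(-35))²/6357623 = (100/(√346) + 35)²*(1/6357623) = (100*(√346/346) + 35)²*(1/6357623) = (50*√346/173 + 35)²*(1/6357623) = (35 + 50*√346/173)²*(1/6357623) = (35 + 50*√346/173)²/6357623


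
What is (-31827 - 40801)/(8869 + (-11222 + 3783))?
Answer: -36314/715 ≈ -50.789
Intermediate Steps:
(-31827 - 40801)/(8869 + (-11222 + 3783)) = -72628/(8869 - 7439) = -72628/1430 = -72628*1/1430 = -36314/715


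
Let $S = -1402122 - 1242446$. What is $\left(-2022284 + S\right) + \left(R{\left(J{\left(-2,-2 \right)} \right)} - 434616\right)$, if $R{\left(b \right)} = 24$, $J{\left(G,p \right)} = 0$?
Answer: $-5101444$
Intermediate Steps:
$S = -2644568$ ($S = -1402122 - 1242446 = -2644568$)
$\left(-2022284 + S\right) + \left(R{\left(J{\left(-2,-2 \right)} \right)} - 434616\right) = \left(-2022284 - 2644568\right) + \left(24 - 434616\right) = -4666852 + \left(24 - 434616\right) = -4666852 - 434592 = -5101444$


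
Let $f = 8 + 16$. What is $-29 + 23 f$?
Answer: $523$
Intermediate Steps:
$f = 24$
$-29 + 23 f = -29 + 23 \cdot 24 = -29 + 552 = 523$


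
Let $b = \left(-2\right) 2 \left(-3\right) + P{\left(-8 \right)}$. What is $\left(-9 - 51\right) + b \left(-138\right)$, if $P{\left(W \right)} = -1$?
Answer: $-1578$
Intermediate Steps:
$b = 11$ ($b = \left(-2\right) 2 \left(-3\right) - 1 = \left(-4\right) \left(-3\right) - 1 = 12 - 1 = 11$)
$\left(-9 - 51\right) + b \left(-138\right) = \left(-9 - 51\right) + 11 \left(-138\right) = -60 - 1518 = -1578$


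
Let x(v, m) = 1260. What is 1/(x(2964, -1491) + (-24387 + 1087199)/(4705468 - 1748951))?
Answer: 2956517/3726274232 ≈ 0.00079342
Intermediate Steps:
1/(x(2964, -1491) + (-24387 + 1087199)/(4705468 - 1748951)) = 1/(1260 + (-24387 + 1087199)/(4705468 - 1748951)) = 1/(1260 + 1062812/2956517) = 1/(3726274232/2956517) = 2956517/3726274232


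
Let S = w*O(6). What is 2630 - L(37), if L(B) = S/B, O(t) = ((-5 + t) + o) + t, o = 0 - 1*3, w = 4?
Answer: 97294/37 ≈ 2629.6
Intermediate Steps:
o = -3 (o = 0 - 3 = -3)
O(t) = -8 + 2*t (O(t) = ((-5 + t) - 3) + t = (-8 + t) + t = -8 + 2*t)
S = 16 (S = 4*(-8 + 2*6) = 4*(-8 + 12) = 4*4 = 16)
L(B) = 16/B
2630 - L(37) = 2630 - 16/37 = 97294/37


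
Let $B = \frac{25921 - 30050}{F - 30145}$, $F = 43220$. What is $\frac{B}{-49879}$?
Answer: $\frac{4129}{652167925} \approx 6.3312 \cdot 10^{-6}$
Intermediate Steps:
$B = - \frac{4129}{13075}$ ($B = \frac{25921 - 30050}{43220 - 30145} = - \frac{4129}{13075} \approx -0.31579$)
$\frac{B}{-49879} = - \frac{4129}{13075 \left(-49879\right)} = \left(- \frac{4129}{13075}\right) \left(- \frac{1}{49879}\right) = \frac{4129}{652167925}$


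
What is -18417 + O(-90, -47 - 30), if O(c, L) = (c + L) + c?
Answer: -18674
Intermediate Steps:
O(c, L) = L + 2*c (O(c, L) = (L + c) + c = L + 2*c)
-18417 + O(-90, -47 - 30) = -18417 + ((-47 - 30) + 2*(-90)) = -18417 + (-77 - 180) = -18417 - 257 = -18674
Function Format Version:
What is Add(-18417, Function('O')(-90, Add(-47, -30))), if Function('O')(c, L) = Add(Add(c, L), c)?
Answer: -18674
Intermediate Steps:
Function('O')(c, L) = Add(L, Mul(2, c)) (Function('O')(c, L) = Add(Add(L, c), c) = Add(L, Mul(2, c)))
Add(-18417, Function('O')(-90, Add(-47, -30))) = Add(-18417, Add(Add(-47, -30), Mul(2, -90))) = Add(-18417, Add(-77, -180)) = Add(-18417, -257) = -18674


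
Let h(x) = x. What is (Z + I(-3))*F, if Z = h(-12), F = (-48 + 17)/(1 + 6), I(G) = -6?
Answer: 558/7 ≈ 79.714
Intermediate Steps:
F = -31/7 ≈ -4.4286
Z = -12
(Z + I(-3))*F = (-12 - 6)*(-31/7) = -18*(-31/7) = 558/7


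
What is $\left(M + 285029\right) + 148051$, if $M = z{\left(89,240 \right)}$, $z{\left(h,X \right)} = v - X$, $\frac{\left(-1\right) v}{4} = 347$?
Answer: $431452$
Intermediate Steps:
$v = -1388$ ($v = \left(-4\right) 347 = -1388$)
$z{\left(h,X \right)} = -1388 - X$
$M = -1628$ ($M = -1388 - 240 = -1628$)
$\left(M + 285029\right) + 148051 = \left(-1628 + 285029\right) + 148051 = 283401 + 148051 = 431452$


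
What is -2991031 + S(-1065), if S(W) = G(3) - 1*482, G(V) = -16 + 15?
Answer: -2991514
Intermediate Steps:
G(V) = -1
S(W) = -483 (S(W) = -1 - 1*482 = -1 - 482 = -483)
-2991031 + S(-1065) = -2991031 - 483 = -2991514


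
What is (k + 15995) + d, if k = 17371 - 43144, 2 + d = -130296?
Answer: -140076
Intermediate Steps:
d = -130298 (d = -2 - 130296 = -130298)
k = -25773
(k + 15995) + d = (-25773 + 15995) - 130298 = -9778 - 130298 = -140076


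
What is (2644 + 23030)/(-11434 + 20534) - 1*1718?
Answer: -7804063/4550 ≈ -1715.2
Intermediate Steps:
(2644 + 23030)/(-11434 + 20534) - 1*1718 = 25674/9100 - 1718 = 25674*(1/9100) - 1718 = 12837/4550 - 1718 = -7804063/4550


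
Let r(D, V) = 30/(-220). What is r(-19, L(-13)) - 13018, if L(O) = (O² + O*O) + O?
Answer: -286399/22 ≈ -13018.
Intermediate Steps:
L(O) = O + 2*O² (L(O) = (O² + O²) + O = 2*O² + O = O + 2*O²)
r(D, V) = -3/22 (r(D, V) = 30*(-1/220) = -3/22)
r(-19, L(-13)) - 13018 = -3/22 - 13018 = -286399/22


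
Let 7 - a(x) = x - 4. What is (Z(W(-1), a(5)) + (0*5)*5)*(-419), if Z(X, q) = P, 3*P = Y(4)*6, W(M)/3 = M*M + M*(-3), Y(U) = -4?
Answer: 3352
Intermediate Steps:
W(M) = -9*M + 3*M**2 (W(M) = 3*(M*M + M*(-3)) = 3*(M**2 - 3*M) = -9*M + 3*M**2)
a(x) = 11 - x (a(x) = 7 - (x - 4) = 7 - (-4 + x) = 7 + (4 - x) = 11 - x)
P = -8 (P = (-4*6)/3 = (1/3)*(-24) = -8)
Z(X, q) = -8
(Z(W(-1), a(5)) + (0*5)*5)*(-419) = (-8 + (0*5)*5)*(-419) = (-8 + 0*5)*(-419) = (-8 + 0)*(-419) = -8*(-419) = 3352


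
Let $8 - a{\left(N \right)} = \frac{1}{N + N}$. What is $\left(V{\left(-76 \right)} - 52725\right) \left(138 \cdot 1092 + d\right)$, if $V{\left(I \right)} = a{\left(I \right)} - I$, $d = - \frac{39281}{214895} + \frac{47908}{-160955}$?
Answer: $- \frac{8341204781678585876427}{1051488111640} \approx -7.9328 \cdot 10^{9}$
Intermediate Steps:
$a{\left(N \right)} = 8 - \frac{1}{2 N}$ ($a{\left(N \right)} = 8 - \frac{1}{N + N} = 8 - \frac{1}{2 N}$)
$d = - \frac{3323532603}{6917684945}$ ($d = \left(-39281\right) \frac{1}{214895} + 47908 \left(- \frac{1}{160955}\right) = - \frac{39281}{214895} - \frac{47908}{160955} = - \frac{3323532603}{6917684945} \approx -0.48044$)
$V{\left(I \right)} = 8 - I - \frac{1}{2 I}$ ($V{\left(I \right)} = \left(8 - \frac{1}{2 I}\right) - I = 8 - I - \frac{1}{2 I}$)
$\left(V{\left(-76 \right)} - 52725\right) \left(138 \cdot 1092 + d\right) = \left(\left(8 - -76 - \frac{1}{2 \left(-76\right)}\right) - 52725\right) \left(138 \cdot 1092 - \frac{3323532603}{6917684945}\right) = \left(\left(8 + 76 - - \frac{1}{152}\right) - 52725\right) \left(150696 - \frac{3323532603}{6917684945}\right) = \left(\left(8 + 76 + \frac{1}{152}\right) - 52725\right) \frac{1042464126939117}{6917684945} = \left(\frac{12769}{152} - 52725\right) \frac{1042464126939117}{6917684945} = \left(- \frac{8001431}{152}\right) \frac{1042464126939117}{6917684945} = - \frac{8341204781678585876427}{1051488111640}$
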